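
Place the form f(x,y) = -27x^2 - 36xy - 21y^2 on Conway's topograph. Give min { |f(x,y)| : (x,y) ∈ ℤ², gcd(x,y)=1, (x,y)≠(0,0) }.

translate: b→-18 (≡36 mod 54), so (27,36,21)→(27,-18,12)
flip: (27,-18,12)→(12,18,27)
translate: b→-6 (≡18 mod 24), so (12,18,27)→(12,-6,21)
reduced (well bottom): (12,-6,21) with a≤c, −a<b≤a
well minimum |f| = |-12| = 12 (negative-definite)

12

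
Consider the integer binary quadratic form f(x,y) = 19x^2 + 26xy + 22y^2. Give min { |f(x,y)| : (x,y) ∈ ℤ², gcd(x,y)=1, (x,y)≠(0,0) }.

translate: b→-12 (≡26 mod 38), so (19,26,22)→(19,-12,15)
flip: (19,-12,15)→(15,12,19)
reduced (well bottom): (15,12,19) with a≤c, −a<b≤a
well minimum = a = 15

15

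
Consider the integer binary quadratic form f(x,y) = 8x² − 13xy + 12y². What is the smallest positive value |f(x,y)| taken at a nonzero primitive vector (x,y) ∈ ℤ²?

translate: b→3 (≡-13 mod 16), so (8,-13,12)→(8,3,7)
flip: (8,3,7)→(7,-3,8)
reduced (well bottom): (7,-3,8) with a≤c, −a<b≤a
well minimum = a = 7

7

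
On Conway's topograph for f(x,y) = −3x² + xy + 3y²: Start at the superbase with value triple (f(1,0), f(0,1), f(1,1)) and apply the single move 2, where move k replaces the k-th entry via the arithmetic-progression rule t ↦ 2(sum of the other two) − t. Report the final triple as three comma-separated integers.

start (-3,3,1) = (f(1,0),f(0,1),f(1,1))
replace slot 2: 2·((-3)+1) − 3 = -7 → (-3,-7,1)

-3,-7,1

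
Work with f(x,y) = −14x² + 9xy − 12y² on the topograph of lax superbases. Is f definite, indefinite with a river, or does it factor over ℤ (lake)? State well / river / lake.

D = b²−4ac = 9² − 4·(-14)·(-12) = -591
D < 0 ⇒ definite ⇒ every region one sign ⇒ single well

well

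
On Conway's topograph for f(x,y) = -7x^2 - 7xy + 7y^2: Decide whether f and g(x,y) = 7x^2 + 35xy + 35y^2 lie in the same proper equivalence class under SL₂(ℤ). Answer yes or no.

D₁ = 245, D₂ = 245
river cycle of f (length 2): (7, 7, -7), (-7, 7, 7)
river cycle of g (length 2): (7, 7, -7), (-7, 7, 7)
cycles coincide ⇒ equivalent

yes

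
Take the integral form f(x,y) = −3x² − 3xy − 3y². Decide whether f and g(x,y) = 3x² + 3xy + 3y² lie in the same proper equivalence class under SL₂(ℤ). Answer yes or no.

D₁ = -27, D₂ = -27
f is negative-definite; reduce −f:
−f: reduced (well bottom): (3,3,3) with a≤c, −a<b≤a
flip sign back: reduced form of f is (-3,-3,-3)
g: reduced (well bottom): (3,3,3) with a≤c, −a<b≤a
reduced forms (-3, -3, -3) vs (3, 3, 3) ⇒ inequivalent

no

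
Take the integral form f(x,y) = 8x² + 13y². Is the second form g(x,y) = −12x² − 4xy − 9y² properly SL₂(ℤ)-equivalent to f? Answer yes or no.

D₁ = -416, D₂ = -416
f: reduced (well bottom): (8,0,13) with a≤c, −a<b≤a
g is negative-definite; reduce −g:
−g: flip: (12,4,9)→(9,-4,12)
−g: reduced (well bottom): (9,-4,12) with a≤c, −a<b≤a
flip sign back: reduced form of g is (-9,4,-12)
reduced forms (8, 0, 13) vs (-9, 4, -12) ⇒ inequivalent

no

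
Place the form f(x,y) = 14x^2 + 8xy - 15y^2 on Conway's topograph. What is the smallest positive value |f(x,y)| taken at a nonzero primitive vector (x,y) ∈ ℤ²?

river: ρ → (-15,22,7)
river: ρ → (7,20,-18)
river: ρ → (-18,16,9)
river: ρ → (9,20,-14)
river: ρ → (-14,8,15)
river: ρ → (15,22,-7)
river: ρ → (-7,20,18)
river: ρ → (18,16,-9)
river: ρ → (-9,20,14)
river: ρ → (14,8,-15)
closes: descent 0, river 10
min |a| on river = 7

7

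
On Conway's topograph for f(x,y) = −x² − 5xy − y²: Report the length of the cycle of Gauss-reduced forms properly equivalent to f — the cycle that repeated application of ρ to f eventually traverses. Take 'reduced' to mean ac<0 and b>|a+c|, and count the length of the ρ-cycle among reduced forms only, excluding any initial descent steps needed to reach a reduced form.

D = 21, ⌊√D⌋ = 4
descent: ρ → (-1,3,3)  [lands on river]
river: ρ → (3,3,-1)
ρ-cycle length = 2 (tail of 1 descent step not counted)

2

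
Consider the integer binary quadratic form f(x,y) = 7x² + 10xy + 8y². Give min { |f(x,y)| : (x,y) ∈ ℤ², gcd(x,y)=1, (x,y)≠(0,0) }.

translate: b→-4 (≡10 mod 14), so (7,10,8)→(7,-4,5)
flip: (7,-4,5)→(5,4,7)
reduced (well bottom): (5,4,7) with a≤c, −a<b≤a
well minimum = a = 5

5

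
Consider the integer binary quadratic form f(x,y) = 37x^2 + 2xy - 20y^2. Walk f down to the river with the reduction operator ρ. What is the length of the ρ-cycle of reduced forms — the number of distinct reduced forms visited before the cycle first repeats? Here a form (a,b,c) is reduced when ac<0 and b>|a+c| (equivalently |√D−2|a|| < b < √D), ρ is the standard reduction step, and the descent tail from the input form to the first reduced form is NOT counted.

D = 2964, ⌊√D⌋ = 54
descent: ρ → (-20,38,19)  [lands on river]
river: ρ → (19,38,-20)
river: ρ → (-20,42,15)
river: ρ → (15,48,-11)
river: ρ → (-11,40,31)
river: ρ → (31,22,-20)
river: ρ → (-20,18,33)
river: ρ → (33,48,-5)
river: ρ → (-5,52,13)
river: ρ → (13,52,-5)
river: ρ → (-5,48,33)
river: ρ → (33,18,-20)
river: ρ → (-20,22,31)
river: ρ → (31,40,-11)
river: ρ → (-11,48,15)
river: ρ → (15,42,-20)
ρ-cycle length = 16 (tail of 1 descent step not counted)

16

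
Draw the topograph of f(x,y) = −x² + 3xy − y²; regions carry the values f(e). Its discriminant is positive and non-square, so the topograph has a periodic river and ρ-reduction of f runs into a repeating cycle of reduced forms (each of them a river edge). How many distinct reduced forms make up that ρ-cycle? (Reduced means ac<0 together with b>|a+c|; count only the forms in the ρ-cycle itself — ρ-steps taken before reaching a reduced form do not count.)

D = 5, ⌊√D⌋ = 2
descent: ρ → (-1,1,1)  [lands on river]
river: ρ → (1,1,-1)
ρ-cycle length = 2 (tail of 1 descent step not counted)

2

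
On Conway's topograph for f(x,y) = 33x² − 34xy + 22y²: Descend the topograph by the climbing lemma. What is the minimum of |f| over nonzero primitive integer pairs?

translate: b→32 (≡-34 mod 66), so (33,-34,22)→(33,32,21)
flip: (33,32,21)→(21,-32,33)
translate: b→10 (≡-32 mod 42), so (21,-32,33)→(21,10,22)
reduced (well bottom): (21,10,22) with a≤c, −a<b≤a
well minimum = a = 21

21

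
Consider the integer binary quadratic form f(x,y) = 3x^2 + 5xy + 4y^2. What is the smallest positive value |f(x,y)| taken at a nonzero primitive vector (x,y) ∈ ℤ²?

translate: b→-1 (≡5 mod 6), so (3,5,4)→(3,-1,2)
flip: (3,-1,2)→(2,1,3)
reduced (well bottom): (2,1,3) with a≤c, −a<b≤a
well minimum = a = 2

2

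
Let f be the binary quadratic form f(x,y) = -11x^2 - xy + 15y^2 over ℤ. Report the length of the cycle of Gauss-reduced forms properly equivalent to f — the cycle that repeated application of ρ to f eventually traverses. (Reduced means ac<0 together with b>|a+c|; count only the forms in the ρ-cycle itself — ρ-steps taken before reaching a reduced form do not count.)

D = 661, ⌊√D⌋ = 25
descent: ρ → (15,1,-11)
descent: ρ → (-11,21,5)  [lands on river]
river: ρ → (5,19,-15)
river: ρ → (-15,11,9)
river: ρ → (9,25,-1)
river: ρ → (-1,25,9)
river: ρ → (9,11,-15)
river: ρ → (-15,19,5)
river: ρ → (5,21,-11)
river: ρ → (-11,23,3)
river: ρ → (3,25,-3)
river: ρ → (-3,23,11)
river: ρ → (11,21,-5)
river: ρ → (-5,19,15)
river: ρ → (15,11,-9)
river: ρ → (-9,25,1)
river: ρ → (1,25,-9)
river: ρ → (-9,11,15)
river: ρ → (15,19,-5)
river: ρ → (-5,21,11)
river: ρ → (11,23,-3)
river: ρ → (-3,25,3)
river: ρ → (3,23,-11)
ρ-cycle length = 22 (tail of 2 descent steps not counted)

22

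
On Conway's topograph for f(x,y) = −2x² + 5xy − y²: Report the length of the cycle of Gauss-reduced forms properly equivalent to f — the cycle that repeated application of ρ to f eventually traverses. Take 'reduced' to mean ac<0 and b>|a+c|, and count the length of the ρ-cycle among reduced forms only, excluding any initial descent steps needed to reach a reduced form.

D = 17, ⌊√D⌋ = 4
descent: ρ → (-1,3,2)  [lands on river]
river: ρ → (2,1,-2)
river: ρ → (-2,3,1)
river: ρ → (1,3,-2)
river: ρ → (-2,1,2)
river: ρ → (2,3,-1)
ρ-cycle length = 6 (tail of 1 descent step not counted)

6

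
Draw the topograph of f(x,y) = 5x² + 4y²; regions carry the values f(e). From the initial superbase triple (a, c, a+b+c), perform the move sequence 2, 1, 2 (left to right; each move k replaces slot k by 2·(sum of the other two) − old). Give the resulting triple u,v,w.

start (5,4,9) = (f(1,0),f(0,1),f(1,1))
replace slot 2: 2·(5+9) − 4 = 24 → (5,24,9)
replace slot 1: 2·(24+9) − 5 = 61 → (61,24,9)
replace slot 2: 2·(61+9) − 24 = 116 → (61,116,9)

61,116,9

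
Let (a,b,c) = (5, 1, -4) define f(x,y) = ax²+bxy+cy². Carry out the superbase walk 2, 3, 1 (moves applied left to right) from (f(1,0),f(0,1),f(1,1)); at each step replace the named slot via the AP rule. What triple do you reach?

start (5,-4,2) = (f(1,0),f(0,1),f(1,1))
replace slot 2: 2·(5+2) − (-4) = 18 → (5,18,2)
replace slot 3: 2·(5+18) − 2 = 44 → (5,18,44)
replace slot 1: 2·(18+44) − 5 = 119 → (119,18,44)

119,18,44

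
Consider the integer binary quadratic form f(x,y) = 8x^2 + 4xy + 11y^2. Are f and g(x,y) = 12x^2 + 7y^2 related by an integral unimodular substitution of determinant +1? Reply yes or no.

D₁ = -336, D₂ = -336
f: reduced (well bottom): (8,4,11) with a≤c, −a<b≤a
g: flip: (12,0,7)→(7,0,12)
g: reduced (well bottom): (7,0,12) with a≤c, −a<b≤a
reduced forms (8, 4, 11) vs (7, 0, 12) ⇒ inequivalent

no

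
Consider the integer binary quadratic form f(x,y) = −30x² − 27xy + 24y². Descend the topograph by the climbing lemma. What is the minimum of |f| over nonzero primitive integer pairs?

descent: ρ → (24,27,-30)  [lands on river]
river: ρ → (-30,33,21)
river: ρ → (21,51,-12)
river: ρ → (-12,45,33)
river: ρ → (33,21,-24)
river: ρ → (-24,27,30)
river: ρ → (30,33,-21)
river: ρ → (-21,51,12)
river: ρ → (12,45,-33)
river: ρ → (-33,21,24)
closes: descent 1, river 10
min |a| on river = 12

12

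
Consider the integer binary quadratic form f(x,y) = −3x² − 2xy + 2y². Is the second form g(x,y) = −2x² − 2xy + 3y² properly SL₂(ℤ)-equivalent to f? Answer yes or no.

D₁ = 28, D₂ = 28
river cycle of f (length 4): (2, 2, -3), (-3, 4, 1), (1, 4, -3), (-3, 2, 2)
river cycle of g (length 4): (3, 2, -2), (-2, 2, 3), (3, 4, -1), (-1, 4, 3)
cycles differ ⇒ inequivalent

no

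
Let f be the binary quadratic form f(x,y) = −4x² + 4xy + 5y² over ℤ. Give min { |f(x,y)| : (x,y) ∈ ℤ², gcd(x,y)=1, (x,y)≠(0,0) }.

river: ρ → (5,6,-3)
river: ρ → (-3,6,5)
river: ρ → (5,4,-4)
river: ρ → (-4,4,5)
closes: descent 0, river 4
min |a| on river = 3

3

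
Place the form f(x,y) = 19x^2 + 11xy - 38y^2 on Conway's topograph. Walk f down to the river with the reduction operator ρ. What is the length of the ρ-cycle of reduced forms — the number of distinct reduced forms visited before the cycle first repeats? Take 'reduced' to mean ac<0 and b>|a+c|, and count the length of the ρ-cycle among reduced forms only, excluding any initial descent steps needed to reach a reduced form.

D = 3009, ⌊√D⌋ = 54
descent: ρ → (-38,-11,19)
descent: ρ → (19,49,-8)  [lands on river]
river: ρ → (-8,47,25)
river: ρ → (25,53,-2)
river: ρ → (-2,51,51)
river: ρ → (51,51,-2)
river: ρ → (-2,53,25)
river: ρ → (25,47,-8)
river: ρ → (-8,49,19)
river: ρ → (19,27,-30)
river: ρ → (-30,33,16)
river: ρ → (16,31,-32)
river: ρ → (-32,33,15)
river: ρ → (15,27,-38)
river: ρ → (-38,49,4)
river: ρ → (4,47,-50)
river: ρ → (-50,53,1)
river: ρ → (1,53,-50)
river: ρ → (-50,47,4)
river: ρ → (4,49,-38)
river: ρ → (-38,27,15)
river: ρ → (15,33,-32)
river: ρ → (-32,31,16)
river: ρ → (16,33,-30)
river: ρ → (-30,27,19)
ρ-cycle length = 24 (tail of 2 descent steps not counted)

24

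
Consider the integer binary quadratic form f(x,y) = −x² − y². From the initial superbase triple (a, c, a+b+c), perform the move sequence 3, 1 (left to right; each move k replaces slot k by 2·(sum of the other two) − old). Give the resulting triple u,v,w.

start (-1,-1,-2) = (f(1,0),f(0,1),f(1,1))
replace slot 3: 2·((-1)+(-1)) − (-2) = -2 → (-1,-1,-2)
replace slot 1: 2·((-1)+(-2)) − (-1) = -5 → (-5,-1,-2)

-5,-1,-2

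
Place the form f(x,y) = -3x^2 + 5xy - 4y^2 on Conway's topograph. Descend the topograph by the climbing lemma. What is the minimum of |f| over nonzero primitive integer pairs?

translate: b→1 (≡-5 mod 6), so (3,-5,4)→(3,1,2)
flip: (3,1,2)→(2,-1,3)
reduced (well bottom): (2,-1,3) with a≤c, −a<b≤a
well minimum |f| = |-2| = 2 (negative-definite)

2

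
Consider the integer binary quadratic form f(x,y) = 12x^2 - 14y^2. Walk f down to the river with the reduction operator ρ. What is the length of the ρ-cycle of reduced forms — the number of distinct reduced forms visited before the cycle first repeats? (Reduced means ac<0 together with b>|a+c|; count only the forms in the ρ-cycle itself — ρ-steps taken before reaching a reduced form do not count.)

D = 672, ⌊√D⌋ = 25
descent: ρ → (-14,0,12)
descent: ρ → (12,24,-2)  [lands on river]
river: ρ → (-2,24,12)
ρ-cycle length = 2 (tail of 2 descent steps not counted)

2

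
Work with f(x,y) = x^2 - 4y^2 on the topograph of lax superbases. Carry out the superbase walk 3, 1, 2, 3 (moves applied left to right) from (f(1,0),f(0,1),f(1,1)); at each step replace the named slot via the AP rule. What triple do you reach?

start (1,-4,-3) = (f(1,0),f(0,1),f(1,1))
replace slot 3: 2·(1+(-4)) − (-3) = -3 → (1,-4,-3)
replace slot 1: 2·((-4)+(-3)) − 1 = -15 → (-15,-4,-3)
replace slot 2: 2·((-15)+(-3)) − (-4) = -32 → (-15,-32,-3)
replace slot 3: 2·((-15)+(-32)) − (-3) = -91 → (-15,-32,-91)

-15,-32,-91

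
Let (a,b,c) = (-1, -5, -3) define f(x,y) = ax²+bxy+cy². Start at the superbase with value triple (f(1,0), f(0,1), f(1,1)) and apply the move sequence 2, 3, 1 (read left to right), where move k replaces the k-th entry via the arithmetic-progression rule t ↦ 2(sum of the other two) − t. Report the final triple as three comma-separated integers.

start (-1,-3,-9) = (f(1,0),f(0,1),f(1,1))
replace slot 2: 2·((-1)+(-9)) − (-3) = -17 → (-1,-17,-9)
replace slot 3: 2·((-1)+(-17)) − (-9) = -27 → (-1,-17,-27)
replace slot 1: 2·((-17)+(-27)) − (-1) = -87 → (-87,-17,-27)

-87,-17,-27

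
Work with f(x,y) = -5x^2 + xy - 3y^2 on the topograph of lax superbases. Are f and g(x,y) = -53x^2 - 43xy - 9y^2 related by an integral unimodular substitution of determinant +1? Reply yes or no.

D₁ = -59, D₂ = -59
f is negative-definite; reduce −f:
−f: flip: (5,-1,3)→(3,1,5)
−f: reduced (well bottom): (3,1,5) with a≤c, −a<b≤a
flip sign back: reduced form of f is (-3,-1,-5)
g is negative-definite; reduce −g:
−g: flip: (53,43,9)→(9,-43,53)
−g: translate: b→-7 (≡-43 mod 18), so (9,-43,53)→(9,-7,3)
−g: flip: (9,-7,3)→(3,7,9)
−g: translate: b→1 (≡7 mod 6), so (3,7,9)→(3,1,5)
−g: reduced (well bottom): (3,1,5) with a≤c, −a<b≤a
flip sign back: reduced form of g is (-3,-1,-5)
reduced forms (-3, -1, -5) vs (-3, -1, -5) ⇒ equivalent

yes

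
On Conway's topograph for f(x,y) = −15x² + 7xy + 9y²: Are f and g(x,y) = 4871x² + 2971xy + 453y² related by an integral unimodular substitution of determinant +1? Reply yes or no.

D₁ = 589, D₂ = 589
river cycle of f (length 16): (9, 11, -13), (-13, 15, 7), (7, 13, -15), (-15, 17, 5), (5, 23, -3), (-3, 19, 19), (19, 19, -3), (-3, 23, 5), (5, 17, -15), (-15, 13, 7), … (6 more)
river cycle of g (length 16): (1, 23, -15), (-15, 7, 9), (9, 11, -13), (-13, 15, 7), (7, 13, -15), (-15, 17, 5), (5, 23, -3), (-3, 19, 19), (19, 19, -3), (-3, 23, 5), … (6 more)
cycles coincide ⇒ equivalent

yes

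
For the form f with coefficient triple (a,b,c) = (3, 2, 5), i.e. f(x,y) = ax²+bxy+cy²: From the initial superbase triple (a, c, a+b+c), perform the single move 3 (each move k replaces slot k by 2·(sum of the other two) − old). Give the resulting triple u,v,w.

start (3,5,10) = (f(1,0),f(0,1),f(1,1))
replace slot 3: 2·(3+5) − 10 = 6 → (3,5,6)

3,5,6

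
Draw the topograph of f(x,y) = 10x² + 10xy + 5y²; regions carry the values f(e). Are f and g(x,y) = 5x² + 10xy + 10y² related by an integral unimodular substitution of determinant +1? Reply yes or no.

D₁ = -100, D₂ = -100
f: flip: (10,10,5)→(5,-10,10)
f: translate: b→0 (≡-10 mod 10), so (5,-10,10)→(5,0,5)
f: reduced (well bottom): (5,0,5) with a≤c, −a<b≤a
g: translate: b→0 (≡10 mod 10), so (5,10,10)→(5,0,5)
g: reduced (well bottom): (5,0,5) with a≤c, −a<b≤a
reduced forms (5, 0, 5) vs (5, 0, 5) ⇒ equivalent

yes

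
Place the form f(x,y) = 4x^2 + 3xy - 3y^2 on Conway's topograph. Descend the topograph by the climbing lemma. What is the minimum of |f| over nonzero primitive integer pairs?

river: ρ → (-3,3,4)
river: ρ → (4,5,-2)
river: ρ → (-2,7,1)
river: ρ → (1,7,-2)
river: ρ → (-2,5,4)
river: ρ → (4,3,-3)
closes: descent 0, river 6
min |a| on river = 1

1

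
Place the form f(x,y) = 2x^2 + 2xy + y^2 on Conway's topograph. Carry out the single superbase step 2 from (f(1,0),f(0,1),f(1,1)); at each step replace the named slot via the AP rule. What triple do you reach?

start (2,1,5) = (f(1,0),f(0,1),f(1,1))
replace slot 2: 2·(2+5) − 1 = 13 → (2,13,5)

2,13,5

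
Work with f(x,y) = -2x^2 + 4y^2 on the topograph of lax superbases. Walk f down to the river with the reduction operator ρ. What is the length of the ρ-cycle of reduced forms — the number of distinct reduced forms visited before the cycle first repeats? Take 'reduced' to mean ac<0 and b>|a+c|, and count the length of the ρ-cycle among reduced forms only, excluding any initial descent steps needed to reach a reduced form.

D = 32, ⌊√D⌋ = 5
descent: ρ → (4,0,-2)
descent: ρ → (-2,4,2)  [lands on river]
river: ρ → (2,4,-2)
ρ-cycle length = 2 (tail of 2 descent steps not counted)

2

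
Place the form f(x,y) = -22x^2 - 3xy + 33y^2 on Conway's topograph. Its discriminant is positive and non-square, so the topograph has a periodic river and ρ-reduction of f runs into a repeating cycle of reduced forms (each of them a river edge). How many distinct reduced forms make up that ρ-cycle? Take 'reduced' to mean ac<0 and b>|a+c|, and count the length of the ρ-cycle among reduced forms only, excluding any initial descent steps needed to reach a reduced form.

D = 2913, ⌊√D⌋ = 53
descent: ρ → (33,3,-22)
descent: ρ → (-22,41,14)  [lands on river]
river: ρ → (14,43,-19)
river: ρ → (-19,33,24)
river: ρ → (24,15,-28)
river: ρ → (-28,41,11)
river: ρ → (11,47,-16)
river: ρ → (-16,49,8)
river: ρ → (8,47,-22)
ρ-cycle length = 8 (tail of 2 descent steps not counted)

8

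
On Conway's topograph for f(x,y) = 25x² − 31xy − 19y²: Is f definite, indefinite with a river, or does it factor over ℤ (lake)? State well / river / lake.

D = b²−4ac = (-31)² − 4·25·(-19) = 2861
D > 0 non-square ⇒ indefinite ⇒ periodic river

river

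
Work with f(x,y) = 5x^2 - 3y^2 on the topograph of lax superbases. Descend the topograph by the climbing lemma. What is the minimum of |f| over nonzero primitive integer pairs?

descent: ρ → (-3,6,2)  [lands on river]
river: ρ → (2,6,-3)
closes: descent 1, river 2
min |a| on river = 2

2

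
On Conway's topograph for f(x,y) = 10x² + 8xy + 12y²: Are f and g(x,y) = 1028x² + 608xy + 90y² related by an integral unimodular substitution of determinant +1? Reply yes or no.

D₁ = -416, D₂ = -416
f: reduced (well bottom): (10,8,12) with a≤c, −a<b≤a
g: flip: (1028,608,90)→(90,-608,1028)
g: translate: b→-68 (≡-608 mod 180), so (90,-608,1028)→(90,-68,14)
g: flip: (90,-68,14)→(14,68,90)
g: translate: b→12 (≡68 mod 28), so (14,68,90)→(14,12,10)
g: flip: (14,12,10)→(10,-12,14)
g: translate: b→8 (≡-12 mod 20), so (10,-12,14)→(10,8,12)
g: reduced (well bottom): (10,8,12) with a≤c, −a<b≤a
reduced forms (10, 8, 12) vs (10, 8, 12) ⇒ equivalent

yes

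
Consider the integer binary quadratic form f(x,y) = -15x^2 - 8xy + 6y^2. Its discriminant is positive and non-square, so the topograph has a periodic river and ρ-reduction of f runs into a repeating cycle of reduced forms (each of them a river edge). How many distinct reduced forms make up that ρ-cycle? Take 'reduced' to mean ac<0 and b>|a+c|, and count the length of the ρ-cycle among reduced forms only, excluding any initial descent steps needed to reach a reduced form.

D = 424, ⌊√D⌋ = 20
descent: ρ → (6,20,-1)  [lands on river]
river: ρ → (-1,20,6)
river: ρ → (6,16,-7)
river: ρ → (-7,12,10)
river: ρ → (10,8,-9)
river: ρ → (-9,10,9)
river: ρ → (9,8,-10)
river: ρ → (-10,12,7)
river: ρ → (7,16,-6)
river: ρ → (-6,20,1)
river: ρ → (1,20,-6)
river: ρ → (-6,16,7)
river: ρ → (7,12,-10)
river: ρ → (-10,8,9)
river: ρ → (9,10,-9)
river: ρ → (-9,8,10)
river: ρ → (10,12,-7)
river: ρ → (-7,16,6)
ρ-cycle length = 18 (tail of 1 descent step not counted)

18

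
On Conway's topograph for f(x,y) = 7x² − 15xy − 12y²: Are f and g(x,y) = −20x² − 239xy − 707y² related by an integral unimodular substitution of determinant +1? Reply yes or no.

D₁ = 561, D₂ = 561
river cycle of f (length 16): (-12, 15, 7), (7, 13, -14), (-14, 15, 6), (6, 21, -5), (-5, 19, 10), (10, 21, -3), (-3, 21, 10), (10, 19, -5), (-5, 21, 6), (6, 15, -14), … (6 more)
river cycle of g (length 16): (7, 13, -14), (-14, 15, 6), (6, 21, -5), (-5, 19, 10), (10, 21, -3), (-3, 21, 10), (10, 19, -5), (-5, 21, 6), (6, 15, -14), (-14, 13, 7), … (6 more)
cycles coincide ⇒ equivalent

yes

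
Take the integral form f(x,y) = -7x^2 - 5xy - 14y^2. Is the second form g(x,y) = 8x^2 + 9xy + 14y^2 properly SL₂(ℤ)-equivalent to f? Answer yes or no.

D₁ = -367, D₂ = -367
f is negative-definite; reduce −f:
−f: reduced (well bottom): (7,5,14) with a≤c, −a<b≤a
flip sign back: reduced form of f is (-7,-5,-14)
g: translate: b→-7 (≡9 mod 16), so (8,9,14)→(8,-7,13)
g: reduced (well bottom): (8,-7,13) with a≤c, −a<b≤a
reduced forms (-7, -5, -14) vs (8, -7, 13) ⇒ inequivalent

no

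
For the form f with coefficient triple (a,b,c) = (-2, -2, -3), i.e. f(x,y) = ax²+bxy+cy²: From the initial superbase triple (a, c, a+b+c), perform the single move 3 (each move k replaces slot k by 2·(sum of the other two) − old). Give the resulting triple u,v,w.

start (-2,-3,-7) = (f(1,0),f(0,1),f(1,1))
replace slot 3: 2·((-2)+(-3)) − (-7) = -3 → (-2,-3,-3)

-2,-3,-3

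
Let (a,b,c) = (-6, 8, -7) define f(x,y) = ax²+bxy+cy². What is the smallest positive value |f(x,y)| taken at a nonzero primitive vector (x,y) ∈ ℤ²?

translate: b→4 (≡-8 mod 12), so (6,-8,7)→(6,4,5)
flip: (6,4,5)→(5,-4,6)
reduced (well bottom): (5,-4,6) with a≤c, −a<b≤a
well minimum |f| = |-5| = 5 (negative-definite)

5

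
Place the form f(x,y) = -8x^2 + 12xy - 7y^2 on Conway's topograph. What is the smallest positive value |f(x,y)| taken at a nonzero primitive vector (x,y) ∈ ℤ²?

translate: b→4 (≡-12 mod 16), so (8,-12,7)→(8,4,3)
flip: (8,4,3)→(3,-4,8)
translate: b→2 (≡-4 mod 6), so (3,-4,8)→(3,2,7)
reduced (well bottom): (3,2,7) with a≤c, −a<b≤a
well minimum |f| = |-3| = 3 (negative-definite)

3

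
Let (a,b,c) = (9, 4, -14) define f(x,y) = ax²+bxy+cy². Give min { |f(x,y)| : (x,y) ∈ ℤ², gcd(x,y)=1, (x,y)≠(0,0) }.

descent: ρ → (-14,-4,9)
descent: ρ → (9,22,-1)  [lands on river]
river: ρ → (-1,22,9)
river: ρ → (9,14,-9)
river: ρ → (-9,22,1)
river: ρ → (1,22,-9)
river: ρ → (-9,14,9)
closes: descent 2, river 6
min |a| on river = 1

1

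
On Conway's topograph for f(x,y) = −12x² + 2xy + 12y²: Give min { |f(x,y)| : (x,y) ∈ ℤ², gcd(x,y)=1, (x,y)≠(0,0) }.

river: ρ → (12,22,-2)
river: ρ → (-2,22,12)
river: ρ → (12,2,-12)
river: ρ → (-12,22,2)
river: ρ → (2,22,-12)
river: ρ → (-12,2,12)
closes: descent 0, river 6
min |a| on river = 2

2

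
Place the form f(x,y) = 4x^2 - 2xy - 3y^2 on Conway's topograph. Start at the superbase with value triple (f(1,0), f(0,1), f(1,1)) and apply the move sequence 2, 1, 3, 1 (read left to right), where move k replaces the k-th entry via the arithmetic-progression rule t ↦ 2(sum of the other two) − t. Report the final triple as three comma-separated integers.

start (4,-3,-1) = (f(1,0),f(0,1),f(1,1))
replace slot 2: 2·(4+(-1)) − (-3) = 9 → (4,9,-1)
replace slot 1: 2·(9+(-1)) − 4 = 12 → (12,9,-1)
replace slot 3: 2·(12+9) − (-1) = 43 → (12,9,43)
replace slot 1: 2·(9+43) − 12 = 92 → (92,9,43)

92,9,43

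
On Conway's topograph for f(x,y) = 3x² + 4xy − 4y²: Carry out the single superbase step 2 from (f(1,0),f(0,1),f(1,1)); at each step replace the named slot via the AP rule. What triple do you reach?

start (3,-4,3) = (f(1,0),f(0,1),f(1,1))
replace slot 2: 2·(3+3) − (-4) = 16 → (3,16,3)

3,16,3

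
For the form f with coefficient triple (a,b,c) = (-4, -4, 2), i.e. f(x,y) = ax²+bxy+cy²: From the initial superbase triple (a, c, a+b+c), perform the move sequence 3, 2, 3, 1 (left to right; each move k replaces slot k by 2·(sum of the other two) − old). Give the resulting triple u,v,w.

start (-4,2,-6) = (f(1,0),f(0,1),f(1,1))
replace slot 3: 2·((-4)+2) − (-6) = 2 → (-4,2,2)
replace slot 2: 2·((-4)+2) − 2 = -6 → (-4,-6,2)
replace slot 3: 2·((-4)+(-6)) − 2 = -22 → (-4,-6,-22)
replace slot 1: 2·((-6)+(-22)) − (-4) = -52 → (-52,-6,-22)

-52,-6,-22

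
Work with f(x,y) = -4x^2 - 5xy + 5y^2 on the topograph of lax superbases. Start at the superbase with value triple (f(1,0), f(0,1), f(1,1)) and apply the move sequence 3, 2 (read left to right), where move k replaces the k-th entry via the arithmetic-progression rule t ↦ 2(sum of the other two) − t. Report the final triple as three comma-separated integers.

start (-4,5,-4) = (f(1,0),f(0,1),f(1,1))
replace slot 3: 2·((-4)+5) − (-4) = 6 → (-4,5,6)
replace slot 2: 2·((-4)+6) − 5 = -1 → (-4,-1,6)

-4,-1,6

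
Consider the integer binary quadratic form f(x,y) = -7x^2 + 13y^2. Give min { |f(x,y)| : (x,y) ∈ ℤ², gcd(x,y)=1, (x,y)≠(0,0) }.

descent: ρ → (13,0,-7)
descent: ρ → (-7,14,6)  [lands on river]
river: ρ → (6,10,-11)
river: ρ → (-11,12,5)
river: ρ → (5,18,-2)
river: ρ → (-2,18,5)
river: ρ → (5,12,-11)
river: ρ → (-11,10,6)
river: ρ → (6,14,-7)
closes: descent 2, river 8
min |a| on river = 2

2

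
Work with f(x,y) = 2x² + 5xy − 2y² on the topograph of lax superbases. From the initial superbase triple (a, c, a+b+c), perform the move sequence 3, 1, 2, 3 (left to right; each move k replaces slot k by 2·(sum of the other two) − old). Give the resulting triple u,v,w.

start (2,-2,5) = (f(1,0),f(0,1),f(1,1))
replace slot 3: 2·(2+(-2)) − 5 = -5 → (2,-2,-5)
replace slot 1: 2·((-2)+(-5)) − 2 = -16 → (-16,-2,-5)
replace slot 2: 2·((-16)+(-5)) − (-2) = -40 → (-16,-40,-5)
replace slot 3: 2·((-16)+(-40)) − (-5) = -107 → (-16,-40,-107)

-16,-40,-107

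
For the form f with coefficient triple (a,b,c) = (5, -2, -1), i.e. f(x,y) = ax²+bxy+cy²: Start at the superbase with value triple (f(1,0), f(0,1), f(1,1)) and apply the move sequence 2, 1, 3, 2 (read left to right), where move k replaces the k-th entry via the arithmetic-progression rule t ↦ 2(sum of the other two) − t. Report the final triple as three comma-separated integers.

start (5,-1,2) = (f(1,0),f(0,1),f(1,1))
replace slot 2: 2·(5+2) − (-1) = 15 → (5,15,2)
replace slot 1: 2·(15+2) − 5 = 29 → (29,15,2)
replace slot 3: 2·(29+15) − 2 = 86 → (29,15,86)
replace slot 2: 2·(29+86) − 15 = 215 → (29,215,86)

29,215,86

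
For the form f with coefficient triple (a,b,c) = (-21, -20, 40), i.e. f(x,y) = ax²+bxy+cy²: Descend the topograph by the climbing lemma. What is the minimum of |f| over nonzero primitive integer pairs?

descent: ρ → (40,20,-21)  [lands on river]
river: ρ → (-21,22,39)
river: ρ → (39,56,-4)
river: ρ → (-4,56,39)
river: ρ → (39,22,-21)
river: ρ → (-21,20,40)
river: ρ → (40,60,-1)
river: ρ → (-1,60,40)
closes: descent 1, river 8
min |a| on river = 1

1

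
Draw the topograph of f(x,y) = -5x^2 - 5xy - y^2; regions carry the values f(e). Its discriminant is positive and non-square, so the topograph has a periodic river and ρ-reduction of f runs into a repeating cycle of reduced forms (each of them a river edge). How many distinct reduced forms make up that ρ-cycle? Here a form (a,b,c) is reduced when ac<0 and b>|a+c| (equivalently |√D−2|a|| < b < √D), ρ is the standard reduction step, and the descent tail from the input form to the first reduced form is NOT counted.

D = 5, ⌊√D⌋ = 2
descent: ρ → (-1,1,1)  [lands on river]
river: ρ → (1,1,-1)
ρ-cycle length = 2 (tail of 1 descent step not counted)

2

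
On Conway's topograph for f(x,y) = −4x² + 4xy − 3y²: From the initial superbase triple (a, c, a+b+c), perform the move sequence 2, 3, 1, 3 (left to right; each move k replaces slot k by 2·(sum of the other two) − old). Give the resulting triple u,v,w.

start (-4,-3,-3) = (f(1,0),f(0,1),f(1,1))
replace slot 2: 2·((-4)+(-3)) − (-3) = -11 → (-4,-11,-3)
replace slot 3: 2·((-4)+(-11)) − (-3) = -27 → (-4,-11,-27)
replace slot 1: 2·((-11)+(-27)) − (-4) = -72 → (-72,-11,-27)
replace slot 3: 2·((-72)+(-11)) − (-27) = -139 → (-72,-11,-139)

-72,-11,-139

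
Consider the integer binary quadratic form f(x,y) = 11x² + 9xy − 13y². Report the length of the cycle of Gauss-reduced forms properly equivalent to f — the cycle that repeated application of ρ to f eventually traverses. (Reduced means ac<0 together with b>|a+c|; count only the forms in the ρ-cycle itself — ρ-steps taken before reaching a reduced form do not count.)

D = 653, ⌊√D⌋ = 25
river: ρ → (-13,17,7)
river: ρ → (7,25,-1)
river: ρ → (-1,25,7)
river: ρ → (7,17,-13)
river: ρ → (-13,9,11)
river: ρ → (11,13,-11)
river: ρ → (-11,9,13)
river: ρ → (13,17,-7)
river: ρ → (-7,25,1)
river: ρ → (1,25,-7)
river: ρ → (-7,17,13)
river: ρ → (13,9,-11)
river: ρ → (-11,13,11)
river: ρ → (11,9,-13)
ρ-cycle length = 14 (tail of 0 descent steps not counted)

14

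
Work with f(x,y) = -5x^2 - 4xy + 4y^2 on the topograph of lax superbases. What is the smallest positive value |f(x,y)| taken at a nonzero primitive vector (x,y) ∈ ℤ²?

descent: ρ → (4,4,-5)  [lands on river]
river: ρ → (-5,6,3)
river: ρ → (3,6,-5)
river: ρ → (-5,4,4)
closes: descent 1, river 4
min |a| on river = 3

3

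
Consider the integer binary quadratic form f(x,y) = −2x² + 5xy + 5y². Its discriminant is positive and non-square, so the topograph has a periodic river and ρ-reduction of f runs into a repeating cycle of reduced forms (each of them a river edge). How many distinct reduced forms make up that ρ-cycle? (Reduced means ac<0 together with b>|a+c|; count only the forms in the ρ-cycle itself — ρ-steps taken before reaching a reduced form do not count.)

D = 65, ⌊√D⌋ = 8
river: ρ → (5,5,-2)
river: ρ → (-2,7,2)
river: ρ → (2,5,-5)
river: ρ → (-5,5,2)
river: ρ → (2,7,-2)
river: ρ → (-2,5,5)
ρ-cycle length = 6 (tail of 0 descent steps not counted)

6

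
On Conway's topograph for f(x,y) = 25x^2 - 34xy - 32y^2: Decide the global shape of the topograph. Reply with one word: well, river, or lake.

D = b²−4ac = (-34)² − 4·25·(-32) = 4356
D = 66² is a perfect square ⇒ form factors over ℤ ⇒ lakes

lake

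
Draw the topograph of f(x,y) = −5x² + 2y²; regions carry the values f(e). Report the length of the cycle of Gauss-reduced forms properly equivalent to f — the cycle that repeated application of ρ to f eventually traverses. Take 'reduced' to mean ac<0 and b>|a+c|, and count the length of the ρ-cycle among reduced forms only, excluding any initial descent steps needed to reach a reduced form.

D = 40, ⌊√D⌋ = 6
descent: ρ → (2,4,-3)  [lands on river]
river: ρ → (-3,2,3)
river: ρ → (3,4,-2)
river: ρ → (-2,4,3)
river: ρ → (3,2,-3)
river: ρ → (-3,4,2)
ρ-cycle length = 6 (tail of 1 descent step not counted)

6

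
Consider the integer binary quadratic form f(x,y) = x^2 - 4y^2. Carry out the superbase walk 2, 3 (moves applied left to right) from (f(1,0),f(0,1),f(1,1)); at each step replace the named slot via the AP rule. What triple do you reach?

start (1,-4,-3) = (f(1,0),f(0,1),f(1,1))
replace slot 2: 2·(1+(-3)) − (-4) = 0 → (1,0,-3)
replace slot 3: 2·(1+0) − (-3) = 5 → (1,0,5)

1,0,5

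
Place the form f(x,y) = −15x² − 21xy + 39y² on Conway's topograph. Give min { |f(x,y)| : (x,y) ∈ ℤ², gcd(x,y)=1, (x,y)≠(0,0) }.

descent: ρ → (39,21,-15)
descent: ρ → (-15,39,21)  [lands on river]
river: ρ → (21,45,-9)
river: ρ → (-9,45,21)
river: ρ → (21,39,-15)
river: ρ → (-15,51,3)
river: ρ → (3,51,-15)
closes: descent 2, river 6
min |a| on river = 3

3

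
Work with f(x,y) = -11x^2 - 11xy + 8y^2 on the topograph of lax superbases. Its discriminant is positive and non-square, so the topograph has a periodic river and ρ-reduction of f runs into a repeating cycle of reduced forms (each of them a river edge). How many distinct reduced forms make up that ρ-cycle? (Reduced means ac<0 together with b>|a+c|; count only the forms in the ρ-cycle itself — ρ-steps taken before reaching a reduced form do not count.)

D = 473, ⌊√D⌋ = 21
descent: ρ → (8,11,-11)  [lands on river]
river: ρ → (-11,11,8)
river: ρ → (8,21,-1)
river: ρ → (-1,21,8)
ρ-cycle length = 4 (tail of 1 descent step not counted)

4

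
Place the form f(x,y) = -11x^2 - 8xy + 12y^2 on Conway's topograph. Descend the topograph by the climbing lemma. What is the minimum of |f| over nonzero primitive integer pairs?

descent: ρ → (12,8,-11)  [lands on river]
river: ρ → (-11,14,9)
river: ρ → (9,22,-3)
river: ρ → (-3,20,16)
river: ρ → (16,12,-7)
river: ρ → (-7,16,12)
closes: descent 1, river 6
min |a| on river = 3

3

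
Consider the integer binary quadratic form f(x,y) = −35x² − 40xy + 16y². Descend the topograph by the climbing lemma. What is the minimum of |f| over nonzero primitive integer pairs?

descent: ρ → (16,40,-35)  [lands on river]
river: ρ → (-35,30,21)
river: ρ → (21,54,-11)
river: ρ → (-11,56,16)
closes: descent 1, river 4
min |a| on river = 11

11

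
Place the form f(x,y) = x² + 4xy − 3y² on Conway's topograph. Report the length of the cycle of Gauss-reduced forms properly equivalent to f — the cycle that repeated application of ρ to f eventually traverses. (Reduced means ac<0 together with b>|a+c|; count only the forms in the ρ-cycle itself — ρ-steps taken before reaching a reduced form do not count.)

D = 28, ⌊√D⌋ = 5
river: ρ → (-3,2,2)
river: ρ → (2,2,-3)
river: ρ → (-3,4,1)
river: ρ → (1,4,-3)
ρ-cycle length = 4 (tail of 0 descent steps not counted)

4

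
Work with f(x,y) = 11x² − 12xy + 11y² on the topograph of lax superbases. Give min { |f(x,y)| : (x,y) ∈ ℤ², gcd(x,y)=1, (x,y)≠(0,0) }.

translate: b→10 (≡-12 mod 22), so (11,-12,11)→(11,10,10)
flip: (11,10,10)→(10,-10,11)
translate: b→10 (≡-10 mod 20), so (10,-10,11)→(10,10,11)
reduced (well bottom): (10,10,11) with a≤c, −a<b≤a
well minimum = a = 10

10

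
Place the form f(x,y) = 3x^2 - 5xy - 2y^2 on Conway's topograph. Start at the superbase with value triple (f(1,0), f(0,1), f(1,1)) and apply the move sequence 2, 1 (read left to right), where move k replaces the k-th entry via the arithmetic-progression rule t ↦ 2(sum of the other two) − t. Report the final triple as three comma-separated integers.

start (3,-2,-4) = (f(1,0),f(0,1),f(1,1))
replace slot 2: 2·(3+(-4)) − (-2) = 0 → (3,0,-4)
replace slot 1: 2·(0+(-4)) − 3 = -11 → (-11,0,-4)

-11,0,-4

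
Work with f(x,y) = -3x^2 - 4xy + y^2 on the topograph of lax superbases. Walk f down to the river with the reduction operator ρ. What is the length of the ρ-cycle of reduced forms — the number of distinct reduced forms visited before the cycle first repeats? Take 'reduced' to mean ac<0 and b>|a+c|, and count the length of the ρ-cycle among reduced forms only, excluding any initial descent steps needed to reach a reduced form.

D = 28, ⌊√D⌋ = 5
descent: ρ → (1,4,-3)  [lands on river]
river: ρ → (-3,2,2)
river: ρ → (2,2,-3)
river: ρ → (-3,4,1)
ρ-cycle length = 4 (tail of 1 descent step not counted)

4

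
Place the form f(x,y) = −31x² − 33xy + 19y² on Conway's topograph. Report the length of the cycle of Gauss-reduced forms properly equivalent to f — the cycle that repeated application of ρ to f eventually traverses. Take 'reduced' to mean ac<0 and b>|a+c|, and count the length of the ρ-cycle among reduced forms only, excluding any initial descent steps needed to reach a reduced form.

D = 3445, ⌊√D⌋ = 58
descent: ρ → (19,33,-31)  [lands on river]
river: ρ → (-31,29,21)
river: ρ → (21,55,-5)
river: ρ → (-5,55,21)
river: ρ → (21,29,-31)
river: ρ → (-31,33,19)
river: ρ → (19,43,-21)
river: ρ → (-21,41,21)
river: ρ → (21,43,-19)
river: ρ → (-19,33,31)
river: ρ → (31,29,-21)
river: ρ → (-21,55,5)
river: ρ → (5,55,-21)
river: ρ → (-21,29,31)
river: ρ → (31,33,-19)
river: ρ → (-19,43,21)
river: ρ → (21,41,-21)
river: ρ → (-21,43,19)
ρ-cycle length = 18 (tail of 1 descent step not counted)

18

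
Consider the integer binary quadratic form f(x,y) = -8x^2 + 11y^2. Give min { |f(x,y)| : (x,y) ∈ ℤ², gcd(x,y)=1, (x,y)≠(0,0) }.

descent: ρ → (11,0,-8)
descent: ρ → (-8,16,3)  [lands on river]
river: ρ → (3,14,-13)
river: ρ → (-13,12,4)
river: ρ → (4,12,-13)
river: ρ → (-13,14,3)
river: ρ → (3,16,-8)
closes: descent 2, river 6
min |a| on river = 3

3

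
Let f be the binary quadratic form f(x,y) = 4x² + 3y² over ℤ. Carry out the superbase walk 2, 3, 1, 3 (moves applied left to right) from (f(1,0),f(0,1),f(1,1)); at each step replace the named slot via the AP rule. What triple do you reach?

start (4,3,7) = (f(1,0),f(0,1),f(1,1))
replace slot 2: 2·(4+7) − 3 = 19 → (4,19,7)
replace slot 3: 2·(4+19) − 7 = 39 → (4,19,39)
replace slot 1: 2·(19+39) − 4 = 112 → (112,19,39)
replace slot 3: 2·(112+19) − 39 = 223 → (112,19,223)

112,19,223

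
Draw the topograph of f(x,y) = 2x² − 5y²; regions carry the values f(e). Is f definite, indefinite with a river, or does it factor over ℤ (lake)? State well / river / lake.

D = b²−4ac = 0² − 4·2·(-5) = 40
D > 0 non-square ⇒ indefinite ⇒ periodic river

river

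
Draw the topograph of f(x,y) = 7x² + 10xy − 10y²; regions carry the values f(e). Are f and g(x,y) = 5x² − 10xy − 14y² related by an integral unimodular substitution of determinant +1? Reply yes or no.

D₁ = 380, D₂ = 380
river cycle of f (length 4): (-10, 10, 7), (7, 18, -2), (-2, 18, 7), (7, 10, -10)
river cycle of g (length 4): (-14, 10, 5), (5, 10, -14), (-14, 18, 1), (1, 18, -14)
cycles differ ⇒ inequivalent

no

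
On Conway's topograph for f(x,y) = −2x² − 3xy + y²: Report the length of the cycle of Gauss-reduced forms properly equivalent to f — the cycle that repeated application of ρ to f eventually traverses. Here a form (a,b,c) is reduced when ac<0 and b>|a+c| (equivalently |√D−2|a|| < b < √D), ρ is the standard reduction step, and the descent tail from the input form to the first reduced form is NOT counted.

D = 17, ⌊√D⌋ = 4
descent: ρ → (1,3,-2)  [lands on river]
river: ρ → (-2,1,2)
river: ρ → (2,3,-1)
river: ρ → (-1,3,2)
river: ρ → (2,1,-2)
river: ρ → (-2,3,1)
ρ-cycle length = 6 (tail of 1 descent step not counted)

6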